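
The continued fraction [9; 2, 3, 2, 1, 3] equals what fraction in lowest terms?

Fold from the inside: start with 3/1.
  1 + 1/3 = 4/3
  2 + 3/4 = 11/4
  3 + 4/11 = 37/11
  2 + 11/37 = 85/37
  9 + 37/85 = 802/85

802/85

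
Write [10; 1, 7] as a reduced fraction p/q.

87/8

Fold from the inside: start with 7/1.
  1 + 1/7 = 8/7
  10 + 7/8 = 87/8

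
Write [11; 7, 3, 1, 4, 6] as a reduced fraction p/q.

9545/857

Using pₖ = aₖpₖ₋₁ + pₖ₋₂ and qₖ = aₖqₖ₋₁ + qₖ₋₂:
  k=0: a=11, p=11, q=1
  k=1: a=7, p=78, q=7
  k=2: a=3, p=245, q=22
  k=3: a=1, p=323, q=29
  k=4: a=4, p=1537, q=138
  k=5: a=6, p=9545, q=857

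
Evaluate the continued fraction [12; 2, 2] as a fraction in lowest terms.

Fold from the inside: start with 2/1.
  2 + 1/2 = 5/2
  12 + 2/5 = 62/5

62/5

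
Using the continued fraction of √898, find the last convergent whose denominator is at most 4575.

√898 = [29; 1, 28, 1, 58, …] (period length 4).
Convergents:
  p_0/q_0 = 29/1
  p_1/q_1 = 30/1
  p_2/q_2 = 869/29
  p_3/q_3 = 899/30
  p_4/q_4 = 53011/1769
  p_5/q_5 = 53910/1799
  p_6/q_6 = 1562491/52141
q_5 = 1799 ≤ 4575 < 52141 = q_6, so the answer is 53910/1799.

53910/1799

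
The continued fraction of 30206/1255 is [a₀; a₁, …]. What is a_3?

1

30206 = 24·1255 + 86   →  a_0 = 24
1255 = 14·86 + 51   →  a_1 = 14
86 = 1·51 + 35   →  a_2 = 1
51 = 1·35 + 16   →  a_3 = 1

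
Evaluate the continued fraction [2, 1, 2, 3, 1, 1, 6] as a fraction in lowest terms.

Fold from the inside: start with 6/1.
  1 + 1/6 = 7/6
  1 + 6/7 = 13/7
  3 + 7/13 = 46/13
  2 + 13/46 = 105/46
  1 + 46/105 = 151/105
  2 + 105/151 = 407/151

407/151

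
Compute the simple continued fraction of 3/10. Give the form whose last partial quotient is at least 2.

3 = 0×10 + 3
10 = 3×3 + 1
3 = 3×1 + 0  (stop)
So 3/10 = [0; 3, 3].

[0; 3, 3]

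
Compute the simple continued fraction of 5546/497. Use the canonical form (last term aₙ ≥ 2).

[11; 6, 3, 2, 3, 3]

5546 = 11×497 + 79
497 = 6×79 + 23
79 = 3×23 + 10
23 = 2×10 + 3
10 = 3×3 + 1
3 = 3×1 + 0  (stop)
So 5546/497 = [11; 6, 3, 2, 3, 3].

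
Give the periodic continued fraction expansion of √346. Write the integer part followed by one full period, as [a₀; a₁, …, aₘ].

[18; 1, 1, 1, 1, 36]

a₀ = ⌊√346⌋ = 18.
With m₀=0, d₀=1 and mₖ₊₁ = dₖaₖ − mₖ, dₖ₊₁ = (n − mₖ₊₁²)/dₖ, aₖ₊₁ = ⌊(a₀+mₖ₊₁)/dₖ₊₁⌋:
  k=1: m=18, d=22, a=1
  k=2: m=4, d=15, a=1
  k=3: m=11, d=15, a=1
  k=4: m=4, d=22, a=1
  k=5: m=18, d=1, a=36
d=1 and a=2a₀=36 at k=5, so the next step gives (m, d) = (18, 22) again — its k=1 value — and the period has length 5.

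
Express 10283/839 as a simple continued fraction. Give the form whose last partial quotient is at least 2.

10283 = 12*839 + 215
839 = 3*215 + 194
215 = 1*194 + 21
194 = 9*21 + 5
21 = 4*5 + 1
5 = 5*1 + 0  (stop)
So 10283/839 = [12; 3, 1, 9, 4, 5].

[12; 3, 1, 9, 4, 5]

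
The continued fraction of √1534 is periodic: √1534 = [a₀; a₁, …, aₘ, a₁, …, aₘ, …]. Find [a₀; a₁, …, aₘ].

a₀ = ⌊√1534⌋ = 39.
With m₀=0, d₀=1 and mₖ₊₁ = dₖaₖ − mₖ, dₖ₊₁ = (n − mₖ₊₁²)/dₖ, aₖ₊₁ = ⌊(a₀+mₖ₊₁)/dₖ₊₁⌋:
  k=1: m=39, d=13, a=6
  k=2: m=39, d=1, a=78
d=1 and a=2a₀=78 at k=2, so the next step gives (m, d) = (39, 13) again — its k=1 value — and the period has length 2.

[39; 6, 78]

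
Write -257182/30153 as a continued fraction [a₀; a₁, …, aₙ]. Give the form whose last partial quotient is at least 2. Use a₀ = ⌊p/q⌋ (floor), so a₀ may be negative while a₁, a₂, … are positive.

-257182 = -9×30153 + 14195
30153 = 2×14195 + 1763
14195 = 8×1763 + 91
1763 = 19×91 + 34
91 = 2×34 + 23
34 = 1×23 + 11
23 = 2×11 + 1
11 = 11×1 + 0  (stop)
So -257182/30153 = [-9; 2, 8, 19, 2, 1, 2, 11].

[-9; 2, 8, 19, 2, 1, 2, 11]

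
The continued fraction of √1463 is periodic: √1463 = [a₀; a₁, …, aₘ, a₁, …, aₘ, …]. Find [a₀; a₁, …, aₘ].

a₀ = ⌊√1463⌋ = 38.

[38; 4, 76]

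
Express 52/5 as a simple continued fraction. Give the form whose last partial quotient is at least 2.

[10; 2, 2]

52 = 10×5 + 2
5 = 2×2 + 1
2 = 2×1 + 0  (stop)
So 52/5 = [10; 2, 2].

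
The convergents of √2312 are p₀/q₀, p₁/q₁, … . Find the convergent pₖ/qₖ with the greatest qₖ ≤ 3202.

√2312 = [48; 12, 96, …] (period length 2).
Convergents:
  p_0/q_0 = 48/1
  p_1/q_1 = 577/12
  p_2/q_2 = 55440/1153
  p_3/q_3 = 665857/13848
q_2 = 1153 ≤ 3202 < 13848 = q_3, so the answer is 55440/1153.

55440/1153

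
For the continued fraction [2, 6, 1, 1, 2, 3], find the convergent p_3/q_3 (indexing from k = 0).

Using pₖ = aₖpₖ₋₁ + pₖ₋₂, qₖ = aₖqₖ₋₁ + qₖ₋₂ (with p₋₁=1, p₋₂=0, q₋₁=0, q₋₂=1):
  k=0: a=2, p=2, q=1
  k=1: a=6, p=13, q=6
  k=2: a=1, p=15, q=7
  k=3: a=1, p=28, q=13

28/13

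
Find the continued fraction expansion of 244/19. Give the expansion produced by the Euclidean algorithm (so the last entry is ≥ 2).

244 = 12×19 + 16
19 = 1×16 + 3
16 = 5×3 + 1
3 = 3×1 + 0  (stop)
So 244/19 = [12; 1, 5, 3].

[12; 1, 5, 3]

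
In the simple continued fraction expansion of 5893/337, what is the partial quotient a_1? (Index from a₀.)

2

5893 = 17·337 + 164   →  a_0 = 17
337 = 2·164 + 9   →  a_1 = 2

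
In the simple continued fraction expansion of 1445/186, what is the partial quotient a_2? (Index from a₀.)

3

1445 = 7·186 + 143   →  a_0 = 7
186 = 1·143 + 43   →  a_1 = 1
143 = 3·43 + 14   →  a_2 = 3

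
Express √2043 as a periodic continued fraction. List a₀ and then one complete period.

[45; 5, 90]

a₀ = ⌊√2043⌋ = 45.
With m₀=0, d₀=1 and mₖ₊₁ = dₖaₖ − mₖ, dₖ₊₁ = (n − mₖ₊₁²)/dₖ, aₖ₊₁ = ⌊(a₀+mₖ₊₁)/dₖ₊₁⌋:
  k=1: m=45, d=18, a=5
  k=2: m=45, d=1, a=90
d=1 and a=2a₀=90 at k=2, so the next step gives (m, d) = (45, 18) again — its k=1 value — and the period has length 2.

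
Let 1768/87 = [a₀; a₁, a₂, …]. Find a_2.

9

1768 = 20·87 + 28   →  a_0 = 20
87 = 3·28 + 3   →  a_1 = 3
28 = 9·3 + 1   →  a_2 = 9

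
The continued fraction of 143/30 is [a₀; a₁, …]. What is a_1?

143 = 4·30 + 23   →  a_0 = 4
30 = 1·23 + 7   →  a_1 = 1

1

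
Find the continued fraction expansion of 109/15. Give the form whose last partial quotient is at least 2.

109 = 7×15 + 4
15 = 3×4 + 3
4 = 1×3 + 1
3 = 3×1 + 0  (stop)
So 109/15 = [7; 3, 1, 3].

[7; 3, 1, 3]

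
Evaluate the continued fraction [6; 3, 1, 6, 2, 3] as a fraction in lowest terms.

1258/201

Fold from the inside: start with 3/1.
  2 + 1/3 = 7/3
  6 + 3/7 = 45/7
  1 + 7/45 = 52/45
  3 + 45/52 = 201/52
  6 + 52/201 = 1258/201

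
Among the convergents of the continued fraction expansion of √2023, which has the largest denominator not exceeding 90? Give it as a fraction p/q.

√2023 = [44; 1, 43, 1, 88, …] (period length 4).
Convergents:
  p_0/q_0 = 44/1
  p_1/q_1 = 45/1
  p_2/q_2 = 1979/44
  p_3/q_3 = 2024/45
  p_4/q_4 = 180091/4004
q_3 = 45 ≤ 90 < 4004 = q_4, so the answer is 2024/45.

2024/45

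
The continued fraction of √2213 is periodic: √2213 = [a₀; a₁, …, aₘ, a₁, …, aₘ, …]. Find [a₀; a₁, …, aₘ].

a₀ = ⌊√2213⌋ = 47.
With m₀=0, d₀=1 and mₖ₊₁ = dₖaₖ − mₖ, dₖ₊₁ = (n − mₖ₊₁²)/dₖ, aₖ₊₁ = ⌊(a₀+mₖ₊₁)/dₖ₊₁⌋:
  k=1: m=47, d=4, a=23
  k=2: m=45, d=47, a=1
  k=3: m=2, d=47, a=1
  k=4: m=45, d=4, a=23
  k=5: m=47, d=1, a=94
d=1 and a=2a₀=94 at k=5, so the next step gives (m, d) = (47, 4) again — its k=1 value — and the period has length 5.

[47; 23, 1, 1, 23, 94]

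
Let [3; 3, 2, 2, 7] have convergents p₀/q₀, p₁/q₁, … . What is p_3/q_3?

Using pₖ = aₖpₖ₋₁ + pₖ₋₂, qₖ = aₖqₖ₋₁ + qₖ₋₂ (with p₋₁=1, p₋₂=0, q₋₁=0, q₋₂=1):
  k=0: a=3, p=3, q=1
  k=1: a=3, p=10, q=3
  k=2: a=2, p=23, q=7
  k=3: a=2, p=56, q=17

56/17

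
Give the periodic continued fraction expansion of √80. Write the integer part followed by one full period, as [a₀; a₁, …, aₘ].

[8; 1, 16]

a₀ = ⌊√80⌋ = 8.
With m₀=0, d₀=1 and mₖ₊₁ = dₖaₖ − mₖ, dₖ₊₁ = (n − mₖ₊₁²)/dₖ, aₖ₊₁ = ⌊(a₀+mₖ₊₁)/dₖ₊₁⌋:
  k=1: m=8, d=16, a=1
  k=2: m=8, d=1, a=16
d=1 and a=2a₀=16 at k=2, so the next step gives (m, d) = (8, 16) again — its k=1 value — and the period has length 2.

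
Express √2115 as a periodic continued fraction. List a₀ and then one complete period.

a₀ = ⌊√2115⌋ = 45.
With m₀=0, d₀=1 and mₖ₊₁ = dₖaₖ − mₖ, dₖ₊₁ = (n − mₖ₊₁²)/dₖ, aₖ₊₁ = ⌊(a₀+mₖ₊₁)/dₖ₊₁⌋:
  k=1: m=45, d=90, a=1
  k=2: m=45, d=1, a=90
d=1 and a=2a₀=90 at k=2, so the next step gives (m, d) = (45, 90) again — its k=1 value — and the period has length 2.

[45; 1, 90]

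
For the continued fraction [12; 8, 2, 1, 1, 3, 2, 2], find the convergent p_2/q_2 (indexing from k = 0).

206/17

Using pₖ = aₖpₖ₋₁ + pₖ₋₂, qₖ = aₖqₖ₋₁ + qₖ₋₂ (with p₋₁=1, p₋₂=0, q₋₁=0, q₋₂=1):
  k=0: a=12, p=12, q=1
  k=1: a=8, p=97, q=8
  k=2: a=2, p=206, q=17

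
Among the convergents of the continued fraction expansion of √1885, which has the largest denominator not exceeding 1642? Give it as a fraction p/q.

45023/1037

√1885 = [43; 2, 2, 2, 86, …] (period length 4).
Convergents:
  p_0/q_0 = 43/1
  p_1/q_1 = 87/2
  p_2/q_2 = 217/5
  p_3/q_3 = 521/12
  p_4/q_4 = 45023/1037
  p_5/q_5 = 90567/2086
q_4 = 1037 ≤ 1642 < 2086 = q_5, so the answer is 45023/1037.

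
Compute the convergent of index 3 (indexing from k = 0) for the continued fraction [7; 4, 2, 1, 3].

94/13

Using pₖ = aₖpₖ₋₁ + pₖ₋₂, qₖ = aₖqₖ₋₁ + qₖ₋₂ (with p₋₁=1, p₋₂=0, q₋₁=0, q₋₂=1):
  k=0: a=7, p=7, q=1
  k=1: a=4, p=29, q=4
  k=2: a=2, p=65, q=9
  k=3: a=1, p=94, q=13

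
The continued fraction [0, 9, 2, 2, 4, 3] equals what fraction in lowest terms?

Using pₖ = aₖpₖ₋₁ + pₖ₋₂ and qₖ = aₖqₖ₋₁ + qₖ₋₂:
  k=0: a=0, p=0, q=1
  k=1: a=9, p=1, q=9
  k=2: a=2, p=2, q=19
  k=3: a=2, p=5, q=47
  k=4: a=4, p=22, q=207
  k=5: a=3, p=71, q=668

71/668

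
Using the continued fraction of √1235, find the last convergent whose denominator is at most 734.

√1235 = [35; 7, 70, …] (period length 2).
Convergents:
  p_0/q_0 = 35/1
  p_1/q_1 = 246/7
  p_2/q_2 = 17255/491
  p_3/q_3 = 121031/3444
q_2 = 491 ≤ 734 < 3444 = q_3, so the answer is 17255/491.

17255/491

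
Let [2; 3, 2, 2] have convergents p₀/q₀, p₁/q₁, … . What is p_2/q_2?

Using pₖ = aₖpₖ₋₁ + pₖ₋₂, qₖ = aₖqₖ₋₁ + qₖ₋₂ (with p₋₁=1, p₋₂=0, q₋₁=0, q₋₂=1):
  k=0: a=2, p=2, q=1
  k=1: a=3, p=7, q=3
  k=2: a=2, p=16, q=7

16/7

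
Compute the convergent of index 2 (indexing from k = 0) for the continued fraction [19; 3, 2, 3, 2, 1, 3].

135/7

Using pₖ = aₖpₖ₋₁ + pₖ₋₂, qₖ = aₖqₖ₋₁ + qₖ₋₂ (with p₋₁=1, p₋₂=0, q₋₁=0, q₋₂=1):
  k=0: a=19, p=19, q=1
  k=1: a=3, p=58, q=3
  k=2: a=2, p=135, q=7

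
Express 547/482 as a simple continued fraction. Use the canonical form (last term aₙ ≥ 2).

547 = 1×482 + 65
482 = 7×65 + 27
65 = 2×27 + 11
27 = 2×11 + 5
11 = 2×5 + 1
5 = 5×1 + 0  (stop)
So 547/482 = [1; 7, 2, 2, 2, 5].

[1; 7, 2, 2, 2, 5]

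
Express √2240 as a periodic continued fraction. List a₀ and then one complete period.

a₀ = ⌊√2240⌋ = 47.
With m₀=0, d₀=1 and mₖ₊₁ = dₖaₖ − mₖ, dₖ₊₁ = (n − mₖ₊₁²)/dₖ, aₖ₊₁ = ⌊(a₀+mₖ₊₁)/dₖ₊₁⌋:
  k=1: m=47, d=31, a=3
  k=2: m=46, d=4, a=23
  k=3: m=46, d=31, a=3
  k=4: m=47, d=1, a=94
d=1 and a=2a₀=94 at k=4, so the next step gives (m, d) = (47, 31) again — its k=1 value — and the period has length 4.

[47; 3, 23, 3, 94]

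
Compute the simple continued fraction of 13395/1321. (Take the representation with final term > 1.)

[10; 7, 7, 8, 1, 2]

13395 = 10*1321 + 185
1321 = 7*185 + 26
185 = 7*26 + 3
26 = 8*3 + 2
3 = 1*2 + 1
2 = 2*1 + 0  (stop)
So 13395/1321 = [10; 7, 7, 8, 1, 2].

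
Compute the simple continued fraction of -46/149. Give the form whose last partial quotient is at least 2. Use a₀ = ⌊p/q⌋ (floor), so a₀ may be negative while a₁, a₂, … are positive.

-46 = -1*149 + 103
149 = 1*103 + 46
103 = 2*46 + 11
46 = 4*11 + 2
11 = 5*2 + 1
2 = 2*1 + 0  (stop)
So -46/149 = [-1; 1, 2, 4, 5, 2].

[-1; 1, 2, 4, 5, 2]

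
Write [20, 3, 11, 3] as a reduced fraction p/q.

Fold from the inside: start with 3/1.
  11 + 1/3 = 34/3
  3 + 3/34 = 105/34
  20 + 34/105 = 2134/105

2134/105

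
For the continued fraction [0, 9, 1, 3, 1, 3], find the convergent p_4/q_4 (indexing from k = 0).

5/49

Using pₖ = aₖpₖ₋₁ + pₖ₋₂, qₖ = aₖqₖ₋₁ + qₖ₋₂ (with p₋₁=1, p₋₂=0, q₋₁=0, q₋₂=1):
  k=0: a=0, p=0, q=1
  k=1: a=9, p=1, q=9
  k=2: a=1, p=1, q=10
  k=3: a=3, p=4, q=39
  k=4: a=1, p=5, q=49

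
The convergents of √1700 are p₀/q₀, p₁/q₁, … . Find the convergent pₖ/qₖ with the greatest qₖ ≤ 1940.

√1700 = [41; 4, 3, 20, 3, 4, 82, …] (period length 6).
Convergents:
  p_0/q_0 = 41/1
  p_1/q_1 = 165/4
  p_2/q_2 = 536/13
  p_3/q_3 = 10885/264
  p_4/q_4 = 33191/805
  p_5/q_5 = 143649/3484
q_4 = 805 ≤ 1940 < 3484 = q_5, so the answer is 33191/805.

33191/805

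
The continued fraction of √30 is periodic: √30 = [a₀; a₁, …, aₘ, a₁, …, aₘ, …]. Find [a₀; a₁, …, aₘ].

a₀ = ⌊√30⌋ = 5.
With m₀=0, d₀=1 and mₖ₊₁ = dₖaₖ − mₖ, dₖ₊₁ = (n − mₖ₊₁²)/dₖ, aₖ₊₁ = ⌊(a₀+mₖ₊₁)/dₖ₊₁⌋:
  k=1: m=5, d=5, a=2
  k=2: m=5, d=1, a=10
d=1 and a=2a₀=10 at k=2, so the next step gives (m, d) = (5, 5) again — its k=1 value — and the period has length 2.

[5; 2, 10]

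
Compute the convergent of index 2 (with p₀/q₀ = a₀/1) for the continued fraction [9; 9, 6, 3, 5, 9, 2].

501/55

Using pₖ = aₖpₖ₋₁ + pₖ₋₂, qₖ = aₖqₖ₋₁ + qₖ₋₂ (with p₋₁=1, p₋₂=0, q₋₁=0, q₋₂=1):
  k=0: a=9, p=9, q=1
  k=1: a=9, p=82, q=9
  k=2: a=6, p=501, q=55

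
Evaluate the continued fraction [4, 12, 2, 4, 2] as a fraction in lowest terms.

1016/249

Fold from the inside: start with 2/1.
  4 + 1/2 = 9/2
  2 + 2/9 = 20/9
  12 + 9/20 = 249/20
  4 + 20/249 = 1016/249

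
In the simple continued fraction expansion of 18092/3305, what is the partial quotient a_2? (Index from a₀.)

9

18092 = 5·3305 + 1567   →  a_0 = 5
3305 = 2·1567 + 171   →  a_1 = 2
1567 = 9·171 + 28   →  a_2 = 9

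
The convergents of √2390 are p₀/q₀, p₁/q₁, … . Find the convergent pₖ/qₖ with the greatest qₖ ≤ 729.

34368/703

√2390 = [48; 1, 7, 1, 8, 1, 7, 1, 96, …] (period length 8).
Convergents:
  p_0/q_0 = 48/1
  p_1/q_1 = 49/1
  p_2/q_2 = 391/8
  p_3/q_3 = 440/9
  p_4/q_4 = 3911/80
  p_5/q_5 = 4351/89
  p_6/q_6 = 34368/703
  p_7/q_7 = 38719/792
q_6 = 703 ≤ 729 < 792 = q_7, so the answer is 34368/703.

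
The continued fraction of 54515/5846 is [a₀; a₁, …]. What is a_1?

3

54515 = 9·5846 + 1901   →  a_0 = 9
5846 = 3·1901 + 143   →  a_1 = 3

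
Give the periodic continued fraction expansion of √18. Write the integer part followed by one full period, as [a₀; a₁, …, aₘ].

a₀ = ⌊√18⌋ = 4.
With m₀=0, d₀=1 and mₖ₊₁ = dₖaₖ − mₖ, dₖ₊₁ = (n − mₖ₊₁²)/dₖ, aₖ₊₁ = ⌊(a₀+mₖ₊₁)/dₖ₊₁⌋:
  k=1: m=4, d=2, a=4
  k=2: m=4, d=1, a=8
d=1 and a=2a₀=8 at k=2, so the next step gives (m, d) = (4, 2) again — its k=1 value — and the period has length 2.

[4; 4, 8]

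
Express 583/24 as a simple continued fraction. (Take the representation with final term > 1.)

[24; 3, 2, 3]

583 = 24×24 + 7
24 = 3×7 + 3
7 = 2×3 + 1
3 = 3×1 + 0  (stop)
So 583/24 = [24; 3, 2, 3].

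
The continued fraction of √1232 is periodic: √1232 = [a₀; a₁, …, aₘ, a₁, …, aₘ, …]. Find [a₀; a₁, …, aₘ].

[35; 10, 70]

a₀ = ⌊√1232⌋ = 35.
With m₀=0, d₀=1 and mₖ₊₁ = dₖaₖ − mₖ, dₖ₊₁ = (n − mₖ₊₁²)/dₖ, aₖ₊₁ = ⌊(a₀+mₖ₊₁)/dₖ₊₁⌋:
  k=1: m=35, d=7, a=10
  k=2: m=35, d=1, a=70
d=1 and a=2a₀=70 at k=2, so the next step gives (m, d) = (35, 7) again — its k=1 value — and the period has length 2.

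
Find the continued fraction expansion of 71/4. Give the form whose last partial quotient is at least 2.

71 = 17*4 + 3
4 = 1*3 + 1
3 = 3*1 + 0  (stop)
So 71/4 = [17; 1, 3].

[17; 1, 3]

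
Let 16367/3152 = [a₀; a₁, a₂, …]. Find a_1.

16367 = 5·3152 + 607   →  a_0 = 5
3152 = 5·607 + 117   →  a_1 = 5

5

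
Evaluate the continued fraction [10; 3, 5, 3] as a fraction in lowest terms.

Using pₖ = aₖpₖ₋₁ + pₖ₋₂ and qₖ = aₖqₖ₋₁ + qₖ₋₂:
  k=0: a=10, p=10, q=1
  k=1: a=3, p=31, q=3
  k=2: a=5, p=165, q=16
  k=3: a=3, p=526, q=51

526/51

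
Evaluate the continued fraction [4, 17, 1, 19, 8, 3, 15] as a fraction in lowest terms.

Fold from the inside: start with 15/1.
  3 + 1/15 = 46/15
  8 + 15/46 = 383/46
  19 + 46/383 = 7323/383
  1 + 383/7323 = 7706/7323
  17 + 7323/7706 = 138325/7706
  4 + 7706/138325 = 561006/138325

561006/138325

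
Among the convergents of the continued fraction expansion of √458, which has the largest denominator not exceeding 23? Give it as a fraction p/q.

√458 = [21; 2, 2, 42, …] (period length 3).
Convergents:
  p_0/q_0 = 21/1
  p_1/q_1 = 43/2
  p_2/q_2 = 107/5
  p_3/q_3 = 4537/212
q_2 = 5 ≤ 23 < 212 = q_3, so the answer is 107/5.

107/5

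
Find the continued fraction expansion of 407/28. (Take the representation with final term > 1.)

407 = 14*28 + 15
28 = 1*15 + 13
15 = 1*13 + 2
13 = 6*2 + 1
2 = 2*1 + 0  (stop)
So 407/28 = [14; 1, 1, 6, 2].

[14; 1, 1, 6, 2]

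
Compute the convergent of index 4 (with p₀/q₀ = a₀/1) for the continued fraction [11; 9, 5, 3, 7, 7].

Using pₖ = aₖpₖ₋₁ + pₖ₋₂, qₖ = aₖqₖ₋₁ + qₖ₋₂ (with p₋₁=1, p₋₂=0, q₋₁=0, q₋₂=1):
  k=0: a=11, p=11, q=1
  k=1: a=9, p=100, q=9
  k=2: a=5, p=511, q=46
  k=3: a=3, p=1633, q=147
  k=4: a=7, p=11942, q=1075

11942/1075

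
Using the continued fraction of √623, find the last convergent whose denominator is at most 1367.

31175/1249

√623 = [24; 1, 23, 1, 48, …] (period length 4).
Convergents:
  p_0/q_0 = 24/1
  p_1/q_1 = 25/1
  p_2/q_2 = 599/24
  p_3/q_3 = 624/25
  p_4/q_4 = 30551/1224
  p_5/q_5 = 31175/1249
  p_6/q_6 = 747576/29951
q_5 = 1249 ≤ 1367 < 29951 = q_6, so the answer is 31175/1249.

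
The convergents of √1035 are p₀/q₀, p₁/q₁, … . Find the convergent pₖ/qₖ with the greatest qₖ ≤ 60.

√1035 = [32; 5, 1, 5, 64, …] (period length 4).
Convergents:
  p_0/q_0 = 32/1
  p_1/q_1 = 161/5
  p_2/q_2 = 193/6
  p_3/q_3 = 1126/35
  p_4/q_4 = 72257/2246
q_3 = 35 ≤ 60 < 2246 = q_4, so the answer is 1126/35.

1126/35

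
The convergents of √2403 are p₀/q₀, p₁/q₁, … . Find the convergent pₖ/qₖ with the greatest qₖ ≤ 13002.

235445/4803

√2403 = [49; 49, 98, …] (period length 2).
Convergents:
  p_0/q_0 = 49/1
  p_1/q_1 = 2402/49
  p_2/q_2 = 235445/4803
  p_3/q_3 = 11539207/235396
q_2 = 4803 ≤ 13002 < 235396 = q_3, so the answer is 235445/4803.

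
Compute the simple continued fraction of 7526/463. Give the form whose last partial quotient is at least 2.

7526 = 16*463 + 118
463 = 3*118 + 109
118 = 1*109 + 9
109 = 12*9 + 1
9 = 9*1 + 0  (stop)
So 7526/463 = [16; 3, 1, 12, 9].

[16; 3, 1, 12, 9]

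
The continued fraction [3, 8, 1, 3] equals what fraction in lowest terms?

Using pₖ = aₖpₖ₋₁ + pₖ₋₂ and qₖ = aₖqₖ₋₁ + qₖ₋₂:
  k=0: a=3, p=3, q=1
  k=1: a=8, p=25, q=8
  k=2: a=1, p=28, q=9
  k=3: a=3, p=109, q=35

109/35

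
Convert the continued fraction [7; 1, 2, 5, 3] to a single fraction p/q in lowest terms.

Fold from the inside: start with 3/1.
  5 + 1/3 = 16/3
  2 + 3/16 = 35/16
  1 + 16/35 = 51/35
  7 + 35/51 = 392/51

392/51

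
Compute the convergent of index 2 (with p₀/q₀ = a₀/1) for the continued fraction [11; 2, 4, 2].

Using pₖ = aₖpₖ₋₁ + pₖ₋₂, qₖ = aₖqₖ₋₁ + qₖ₋₂ (with p₋₁=1, p₋₂=0, q₋₁=0, q₋₂=1):
  k=0: a=11, p=11, q=1
  k=1: a=2, p=23, q=2
  k=2: a=4, p=103, q=9

103/9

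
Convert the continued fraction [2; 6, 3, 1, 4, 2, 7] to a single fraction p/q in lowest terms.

4233/1960

Using pₖ = aₖpₖ₋₁ + pₖ₋₂ and qₖ = aₖqₖ₋₁ + qₖ₋₂:
  k=0: a=2, p=2, q=1
  k=1: a=6, p=13, q=6
  k=2: a=3, p=41, q=19
  k=3: a=1, p=54, q=25
  k=4: a=4, p=257, q=119
  k=5: a=2, p=568, q=263
  k=6: a=7, p=4233, q=1960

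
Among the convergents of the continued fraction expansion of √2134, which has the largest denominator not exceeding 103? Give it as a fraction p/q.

√2134 = [46; 5, 8, 5, 92, …] (period length 4).
Convergents:
  p_0/q_0 = 46/1
  p_1/q_1 = 231/5
  p_2/q_2 = 1894/41
  p_3/q_3 = 9701/210
q_2 = 41 ≤ 103 < 210 = q_3, so the answer is 1894/41.

1894/41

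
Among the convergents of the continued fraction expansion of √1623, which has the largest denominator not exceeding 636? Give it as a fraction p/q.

√1623 = [40; 3, 2, 26, 2, 3, 80, …] (period length 6).
Convergents:
  p_0/q_0 = 40/1
  p_1/q_1 = 121/3
  p_2/q_2 = 282/7
  p_3/q_3 = 7453/185
  p_4/q_4 = 15188/377
  p_5/q_5 = 53017/1316
q_4 = 377 ≤ 636 < 1316 = q_5, so the answer is 15188/377.

15188/377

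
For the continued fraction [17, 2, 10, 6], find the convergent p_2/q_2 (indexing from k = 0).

367/21

Using pₖ = aₖpₖ₋₁ + pₖ₋₂, qₖ = aₖqₖ₋₁ + qₖ₋₂ (with p₋₁=1, p₋₂=0, q₋₁=0, q₋₂=1):
  k=0: a=17, p=17, q=1
  k=1: a=2, p=35, q=2
  k=2: a=10, p=367, q=21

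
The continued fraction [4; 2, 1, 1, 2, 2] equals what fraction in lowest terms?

Fold from the inside: start with 2/1.
  2 + 1/2 = 5/2
  1 + 2/5 = 7/5
  1 + 5/7 = 12/7
  2 + 7/12 = 31/12
  4 + 12/31 = 136/31

136/31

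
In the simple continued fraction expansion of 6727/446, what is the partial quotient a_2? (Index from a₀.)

18

6727 = 15·446 + 37   →  a_0 = 15
446 = 12·37 + 2   →  a_1 = 12
37 = 18·2 + 1   →  a_2 = 18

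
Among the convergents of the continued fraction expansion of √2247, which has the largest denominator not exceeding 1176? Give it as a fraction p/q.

√2247 = [47; 2, 2, 15, 2, 2, 94, …] (period length 6).
Convergents:
  p_0/q_0 = 47/1
  p_1/q_1 = 95/2
  p_2/q_2 = 237/5
  p_3/q_3 = 3650/77
  p_4/q_4 = 7537/159
  p_5/q_5 = 18724/395
  p_6/q_6 = 1767593/37289
q_5 = 395 ≤ 1176 < 37289 = q_6, so the answer is 18724/395.

18724/395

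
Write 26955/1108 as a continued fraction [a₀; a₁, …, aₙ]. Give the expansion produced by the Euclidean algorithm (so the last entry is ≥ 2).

[24; 3, 19, 9, 2]

26955 = 24*1108 + 363
1108 = 3*363 + 19
363 = 19*19 + 2
19 = 9*2 + 1
2 = 2*1 + 0  (stop)
So 26955/1108 = [24; 3, 19, 9, 2].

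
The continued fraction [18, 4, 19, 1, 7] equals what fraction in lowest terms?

11751/644

Using pₖ = aₖpₖ₋₁ + pₖ₋₂ and qₖ = aₖqₖ₋₁ + qₖ₋₂:
  k=0: a=18, p=18, q=1
  k=1: a=4, p=73, q=4
  k=2: a=19, p=1405, q=77
  k=3: a=1, p=1478, q=81
  k=4: a=7, p=11751, q=644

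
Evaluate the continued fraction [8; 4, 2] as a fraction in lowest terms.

Using pₖ = aₖpₖ₋₁ + pₖ₋₂ and qₖ = aₖqₖ₋₁ + qₖ₋₂:
  k=0: a=8, p=8, q=1
  k=1: a=4, p=33, q=4
  k=2: a=2, p=74, q=9

74/9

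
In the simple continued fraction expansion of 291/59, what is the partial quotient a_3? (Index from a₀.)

1

291 = 4·59 + 55   →  a_0 = 4
59 = 1·55 + 4   →  a_1 = 1
55 = 13·4 + 3   →  a_2 = 13
4 = 1·3 + 1   →  a_3 = 1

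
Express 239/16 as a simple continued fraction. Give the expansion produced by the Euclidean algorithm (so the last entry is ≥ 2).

[14; 1, 15]

239 = 14·16 + 15
16 = 1·15 + 1
15 = 15·1 + 0  (stop)
So 239/16 = [14; 1, 15].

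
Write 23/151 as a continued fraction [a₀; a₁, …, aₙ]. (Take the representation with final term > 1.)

[0; 6, 1, 1, 3, 3]

23 = 0·151 + 23
151 = 6·23 + 13
23 = 1·13 + 10
13 = 1·10 + 3
10 = 3·3 + 1
3 = 3·1 + 0  (stop)
So 23/151 = [0; 6, 1, 1, 3, 3].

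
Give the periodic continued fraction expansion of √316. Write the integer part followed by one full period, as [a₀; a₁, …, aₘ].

[17; 1, 3, 2, 8, 2, 3, 1, 34]

a₀ = ⌊√316⌋ = 17.
With m₀=0, d₀=1 and mₖ₊₁ = dₖaₖ − mₖ, dₖ₊₁ = (n − mₖ₊₁²)/dₖ, aₖ₊₁ = ⌊(a₀+mₖ₊₁)/dₖ₊₁⌋:
  k=1: m=17, d=27, a=1
  k=2: m=10, d=8, a=3
  k=3: m=14, d=15, a=2
  k=4: m=16, d=4, a=8
  k=5: m=16, d=15, a=2
  k=6: m=14, d=8, a=3
  k=7: m=10, d=27, a=1
  k=8: m=17, d=1, a=34
d=1 and a=2a₀=34 at k=8, so the next step gives (m, d) = (17, 27) again — its k=1 value — and the period has length 8.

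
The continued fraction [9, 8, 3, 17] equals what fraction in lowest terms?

3949/433

Using pₖ = aₖpₖ₋₁ + pₖ₋₂ and qₖ = aₖqₖ₋₁ + qₖ₋₂:
  k=0: a=9, p=9, q=1
  k=1: a=8, p=73, q=8
  k=2: a=3, p=228, q=25
  k=3: a=17, p=3949, q=433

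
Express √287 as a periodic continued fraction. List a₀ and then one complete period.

[16; 1, 15, 1, 32]

a₀ = ⌊√287⌋ = 16.
With m₀=0, d₀=1 and mₖ₊₁ = dₖaₖ − mₖ, dₖ₊₁ = (n − mₖ₊₁²)/dₖ, aₖ₊₁ = ⌊(a₀+mₖ₊₁)/dₖ₊₁⌋:
  k=1: m=16, d=31, a=1
  k=2: m=15, d=2, a=15
  k=3: m=15, d=31, a=1
  k=4: m=16, d=1, a=32
d=1 and a=2a₀=32 at k=4, so the next step gives (m, d) = (16, 31) again — its k=1 value — and the period has length 4.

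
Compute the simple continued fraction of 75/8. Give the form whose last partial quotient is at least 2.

[9; 2, 1, 2]

75 = 9*8 + 3
8 = 2*3 + 2
3 = 1*2 + 1
2 = 2*1 + 0  (stop)
So 75/8 = [9; 2, 1, 2].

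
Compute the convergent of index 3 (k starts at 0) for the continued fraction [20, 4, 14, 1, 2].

Using pₖ = aₖpₖ₋₁ + pₖ₋₂, qₖ = aₖqₖ₋₁ + qₖ₋₂ (with p₋₁=1, p₋₂=0, q₋₁=0, q₋₂=1):
  k=0: a=20, p=20, q=1
  k=1: a=4, p=81, q=4
  k=2: a=14, p=1154, q=57
  k=3: a=1, p=1235, q=61

1235/61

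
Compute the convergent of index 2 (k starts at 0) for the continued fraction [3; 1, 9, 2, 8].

Using pₖ = aₖpₖ₋₁ + pₖ₋₂, qₖ = aₖqₖ₋₁ + qₖ₋₂ (with p₋₁=1, p₋₂=0, q₋₁=0, q₋₂=1):
  k=0: a=3, p=3, q=1
  k=1: a=1, p=4, q=1
  k=2: a=9, p=39, q=10

39/10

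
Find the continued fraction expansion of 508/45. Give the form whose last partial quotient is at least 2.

508 = 11·45 + 13
45 = 3·13 + 6
13 = 2·6 + 1
6 = 6·1 + 0  (stop)
So 508/45 = [11; 3, 2, 6].

[11; 3, 2, 6]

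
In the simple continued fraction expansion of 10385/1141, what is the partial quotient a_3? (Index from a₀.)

10385 = 9·1141 + 116   →  a_0 = 9
1141 = 9·116 + 97   →  a_1 = 9
116 = 1·97 + 19   →  a_2 = 1
97 = 5·19 + 2   →  a_3 = 5

5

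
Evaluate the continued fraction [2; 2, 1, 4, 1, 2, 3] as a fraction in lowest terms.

379/161

Using pₖ = aₖpₖ₋₁ + pₖ₋₂ and qₖ = aₖqₖ₋₁ + qₖ₋₂:
  k=0: a=2, p=2, q=1
  k=1: a=2, p=5, q=2
  k=2: a=1, p=7, q=3
  k=3: a=4, p=33, q=14
  k=4: a=1, p=40, q=17
  k=5: a=2, p=113, q=48
  k=6: a=3, p=379, q=161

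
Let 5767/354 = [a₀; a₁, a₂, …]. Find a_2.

2

5767 = 16·354 + 103   →  a_0 = 16
354 = 3·103 + 45   →  a_1 = 3
103 = 2·45 + 13   →  a_2 = 2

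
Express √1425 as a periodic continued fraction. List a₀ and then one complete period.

[37; 1, 2, 1, 74]

a₀ = ⌊√1425⌋ = 37.
With m₀=0, d₀=1 and mₖ₊₁ = dₖaₖ − mₖ, dₖ₊₁ = (n − mₖ₊₁²)/dₖ, aₖ₊₁ = ⌊(a₀+mₖ₊₁)/dₖ₊₁⌋:
  k=1: m=37, d=56, a=1
  k=2: m=19, d=19, a=2
  k=3: m=19, d=56, a=1
  k=4: m=37, d=1, a=74
d=1 and a=2a₀=74 at k=4, so the next step gives (m, d) = (37, 56) again — its k=1 value — and the period has length 4.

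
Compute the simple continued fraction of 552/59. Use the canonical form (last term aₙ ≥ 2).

552 = 9·59 + 21
59 = 2·21 + 17
21 = 1·17 + 4
17 = 4·4 + 1
4 = 4·1 + 0  (stop)
So 552/59 = [9; 2, 1, 4, 4].

[9; 2, 1, 4, 4]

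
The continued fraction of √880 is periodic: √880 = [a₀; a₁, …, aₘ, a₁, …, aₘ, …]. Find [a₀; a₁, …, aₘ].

a₀ = ⌊√880⌋ = 29.
With m₀=0, d₀=1 and mₖ₊₁ = dₖaₖ − mₖ, dₖ₊₁ = (n − mₖ₊₁²)/dₖ, aₖ₊₁ = ⌊(a₀+mₖ₊₁)/dₖ₊₁⌋:
  k=1: m=29, d=39, a=1
  k=2: m=10, d=20, a=1
  k=3: m=10, d=39, a=1
  k=4: m=29, d=1, a=58
d=1 and a=2a₀=58 at k=4, so the next step gives (m, d) = (29, 39) again — its k=1 value — and the period has length 4.

[29; 1, 1, 1, 58]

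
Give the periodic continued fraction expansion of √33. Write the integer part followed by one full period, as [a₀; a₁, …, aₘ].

[5; 1, 2, 1, 10]

a₀ = ⌊√33⌋ = 5.
With m₀=0, d₀=1 and mₖ₊₁ = dₖaₖ − mₖ, dₖ₊₁ = (n − mₖ₊₁²)/dₖ, aₖ₊₁ = ⌊(a₀+mₖ₊₁)/dₖ₊₁⌋:
  k=1: m=5, d=8, a=1
  k=2: m=3, d=3, a=2
  k=3: m=3, d=8, a=1
  k=4: m=5, d=1, a=10
d=1 and a=2a₀=10 at k=4, so the next step gives (m, d) = (5, 8) again — its k=1 value — and the period has length 4.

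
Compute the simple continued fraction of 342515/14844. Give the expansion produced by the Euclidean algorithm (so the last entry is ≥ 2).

342515 = 23×14844 + 1103
14844 = 13×1103 + 505
1103 = 2×505 + 93
505 = 5×93 + 40
93 = 2×40 + 13
40 = 3×13 + 1
13 = 13×1 + 0  (stop)
So 342515/14844 = [23; 13, 2, 5, 2, 3, 13].

[23; 13, 2, 5, 2, 3, 13]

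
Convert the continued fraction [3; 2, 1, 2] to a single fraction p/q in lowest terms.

27/8

Fold from the inside: start with 2/1.
  1 + 1/2 = 3/2
  2 + 2/3 = 8/3
  3 + 3/8 = 27/8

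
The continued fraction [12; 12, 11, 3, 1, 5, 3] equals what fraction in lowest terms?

Using pₖ = aₖpₖ₋₁ + pₖ₋₂ and qₖ = aₖqₖ₋₁ + qₖ₋₂:
  k=0: a=12, p=12, q=1
  k=1: a=12, p=145, q=12
  k=2: a=11, p=1607, q=133
  k=3: a=3, p=4966, q=411
  k=4: a=1, p=6573, q=544
  k=5: a=5, p=37831, q=3131
  k=6: a=3, p=120066, q=9937

120066/9937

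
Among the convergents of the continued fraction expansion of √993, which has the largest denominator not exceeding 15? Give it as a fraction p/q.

√993 = [31; 1, 1, 20, 1, 1, 62, …] (period length 6).
Convergents:
  p_0/q_0 = 31/1
  p_1/q_1 = 32/1
  p_2/q_2 = 63/2
  p_3/q_3 = 1292/41
q_2 = 2 ≤ 15 < 41 = q_3, so the answer is 63/2.

63/2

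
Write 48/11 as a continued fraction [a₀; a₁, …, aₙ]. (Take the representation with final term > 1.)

[4; 2, 1, 3]

48 = 4×11 + 4
11 = 2×4 + 3
4 = 1×3 + 1
3 = 3×1 + 0  (stop)
So 48/11 = [4; 2, 1, 3].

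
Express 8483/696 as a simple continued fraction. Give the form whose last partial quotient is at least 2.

[12; 5, 3, 5, 8]

8483 = 12×696 + 131
696 = 5×131 + 41
131 = 3×41 + 8
41 = 5×8 + 1
8 = 8×1 + 0  (stop)
So 8483/696 = [12; 5, 3, 5, 8].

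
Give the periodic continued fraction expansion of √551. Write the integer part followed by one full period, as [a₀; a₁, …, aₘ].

[23; 2, 8, 1, 8, 2, 46]

a₀ = ⌊√551⌋ = 23.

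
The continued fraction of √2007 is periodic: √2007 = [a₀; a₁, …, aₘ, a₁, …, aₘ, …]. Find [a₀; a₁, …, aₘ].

[44; 1, 3, 1, 88]

a₀ = ⌊√2007⌋ = 44.
With m₀=0, d₀=1 and mₖ₊₁ = dₖaₖ − mₖ, dₖ₊₁ = (n − mₖ₊₁²)/dₖ, aₖ₊₁ = ⌊(a₀+mₖ₊₁)/dₖ₊₁⌋:
  k=1: m=44, d=71, a=1
  k=2: m=27, d=18, a=3
  k=3: m=27, d=71, a=1
  k=4: m=44, d=1, a=88
d=1 and a=2a₀=88 at k=4, so the next step gives (m, d) = (44, 71) again — its k=1 value — and the period has length 4.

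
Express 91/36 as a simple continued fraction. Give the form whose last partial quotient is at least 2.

[2; 1, 1, 8, 2]

91 = 2·36 + 19
36 = 1·19 + 17
19 = 1·17 + 2
17 = 8·2 + 1
2 = 2·1 + 0  (stop)
So 91/36 = [2; 1, 1, 8, 2].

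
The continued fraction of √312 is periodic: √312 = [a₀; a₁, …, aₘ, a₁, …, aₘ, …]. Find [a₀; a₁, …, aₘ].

a₀ = ⌊√312⌋ = 17.
With m₀=0, d₀=1 and mₖ₊₁ = dₖaₖ − mₖ, dₖ₊₁ = (n − mₖ₊₁²)/dₖ, aₖ₊₁ = ⌊(a₀+mₖ₊₁)/dₖ₊₁⌋:
  k=1: m=17, d=23, a=1
  k=2: m=6, d=12, a=1
  k=3: m=6, d=23, a=1
  k=4: m=17, d=1, a=34
d=1 and a=2a₀=34 at k=4, so the next step gives (m, d) = (17, 23) again — its k=1 value — and the period has length 4.

[17; 1, 1, 1, 34]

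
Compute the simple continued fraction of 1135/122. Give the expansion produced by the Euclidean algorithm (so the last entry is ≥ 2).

[9; 3, 3, 2, 1, 3]

1135 = 9·122 + 37
122 = 3·37 + 11
37 = 3·11 + 4
11 = 2·4 + 3
4 = 1·3 + 1
3 = 3·1 + 0  (stop)
So 1135/122 = [9; 3, 3, 2, 1, 3].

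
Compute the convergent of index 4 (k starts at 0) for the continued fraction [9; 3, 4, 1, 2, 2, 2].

Using pₖ = aₖpₖ₋₁ + pₖ₋₂, qₖ = aₖqₖ₋₁ + qₖ₋₂ (with p₋₁=1, p₋₂=0, q₋₁=0, q₋₂=1):
  k=0: a=9, p=9, q=1
  k=1: a=3, p=28, q=3
  k=2: a=4, p=121, q=13
  k=3: a=1, p=149, q=16
  k=4: a=2, p=419, q=45

419/45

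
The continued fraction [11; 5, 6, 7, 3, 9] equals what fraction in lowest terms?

72703/6495

Fold from the inside: start with 9/1.
  3 + 1/9 = 28/9
  7 + 9/28 = 205/28
  6 + 28/205 = 1258/205
  5 + 205/1258 = 6495/1258
  11 + 1258/6495 = 72703/6495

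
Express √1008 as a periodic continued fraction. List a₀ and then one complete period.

[31; 1, 2, 1, 62]

a₀ = ⌊√1008⌋ = 31.
With m₀=0, d₀=1 and mₖ₊₁ = dₖaₖ − mₖ, dₖ₊₁ = (n − mₖ₊₁²)/dₖ, aₖ₊₁ = ⌊(a₀+mₖ₊₁)/dₖ₊₁⌋:
  k=1: m=31, d=47, a=1
  k=2: m=16, d=16, a=2
  k=3: m=16, d=47, a=1
  k=4: m=31, d=1, a=62
d=1 and a=2a₀=62 at k=4, so the next step gives (m, d) = (31, 47) again — its k=1 value — and the period has length 4.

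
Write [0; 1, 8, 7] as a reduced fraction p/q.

57/64

Using pₖ = aₖpₖ₋₁ + pₖ₋₂ and qₖ = aₖqₖ₋₁ + qₖ₋₂:
  k=0: a=0, p=0, q=1
  k=1: a=1, p=1, q=1
  k=2: a=8, p=8, q=9
  k=3: a=7, p=57, q=64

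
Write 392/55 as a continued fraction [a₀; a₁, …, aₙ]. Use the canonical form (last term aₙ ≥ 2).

[7; 7, 1, 6]

392 = 7·55 + 7
55 = 7·7 + 6
7 = 1·6 + 1
6 = 6·1 + 0  (stop)
So 392/55 = [7; 7, 1, 6].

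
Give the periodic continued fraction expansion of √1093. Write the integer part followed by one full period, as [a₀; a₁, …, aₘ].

[33; 16, 1, 1, 16, 66]

a₀ = ⌊√1093⌋ = 33.
With m₀=0, d₀=1 and mₖ₊₁ = dₖaₖ − mₖ, dₖ₊₁ = (n − mₖ₊₁²)/dₖ, aₖ₊₁ = ⌊(a₀+mₖ₊₁)/dₖ₊₁⌋:
  k=1: m=33, d=4, a=16
  k=2: m=31, d=33, a=1
  k=3: m=2, d=33, a=1
  k=4: m=31, d=4, a=16
  k=5: m=33, d=1, a=66
d=1 and a=2a₀=66 at k=5, so the next step gives (m, d) = (33, 4) again — its k=1 value — and the period has length 5.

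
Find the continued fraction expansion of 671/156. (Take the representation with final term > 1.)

671 = 4×156 + 47
156 = 3×47 + 15
47 = 3×15 + 2
15 = 7×2 + 1
2 = 2×1 + 0  (stop)
So 671/156 = [4; 3, 3, 7, 2].

[4; 3, 3, 7, 2]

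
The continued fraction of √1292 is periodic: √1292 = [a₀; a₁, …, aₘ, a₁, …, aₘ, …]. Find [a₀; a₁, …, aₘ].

[35; 1, 16, 1, 70]

a₀ = ⌊√1292⌋ = 35.
With m₀=0, d₀=1 and mₖ₊₁ = dₖaₖ − mₖ, dₖ₊₁ = (n − mₖ₊₁²)/dₖ, aₖ₊₁ = ⌊(a₀+mₖ₊₁)/dₖ₊₁⌋:
  k=1: m=35, d=67, a=1
  k=2: m=32, d=4, a=16
  k=3: m=32, d=67, a=1
  k=4: m=35, d=1, a=70
d=1 and a=2a₀=70 at k=4, so the next step gives (m, d) = (35, 67) again — its k=1 value — and the period has length 4.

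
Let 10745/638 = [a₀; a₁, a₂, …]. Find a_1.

10745 = 16·638 + 537   →  a_0 = 16
638 = 1·537 + 101   →  a_1 = 1

1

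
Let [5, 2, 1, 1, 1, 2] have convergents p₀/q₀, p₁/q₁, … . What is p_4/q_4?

43/8

Using pₖ = aₖpₖ₋₁ + pₖ₋₂, qₖ = aₖqₖ₋₁ + qₖ₋₂ (with p₋₁=1, p₋₂=0, q₋₁=0, q₋₂=1):
  k=0: a=5, p=5, q=1
  k=1: a=2, p=11, q=2
  k=2: a=1, p=16, q=3
  k=3: a=1, p=27, q=5
  k=4: a=1, p=43, q=8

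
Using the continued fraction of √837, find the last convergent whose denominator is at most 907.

12151/420

√837 = [28; 1, 13, 2, 13, 1, 56, …] (period length 6).
Convergents:
  p_0/q_0 = 28/1
  p_1/q_1 = 29/1
  p_2/q_2 = 405/14
  p_3/q_3 = 839/29
  p_4/q_4 = 11312/391
  p_5/q_5 = 12151/420
  p_6/q_6 = 691768/23911
q_5 = 420 ≤ 907 < 23911 = q_6, so the answer is 12151/420.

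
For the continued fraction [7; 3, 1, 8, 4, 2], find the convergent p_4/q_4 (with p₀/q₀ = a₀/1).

1045/144

Using pₖ = aₖpₖ₋₁ + pₖ₋₂, qₖ = aₖqₖ₋₁ + qₖ₋₂ (with p₋₁=1, p₋₂=0, q₋₁=0, q₋₂=1):
  k=0: a=7, p=7, q=1
  k=1: a=3, p=22, q=3
  k=2: a=1, p=29, q=4
  k=3: a=8, p=254, q=35
  k=4: a=4, p=1045, q=144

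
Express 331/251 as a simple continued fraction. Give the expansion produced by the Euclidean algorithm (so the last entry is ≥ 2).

[1; 3, 7, 3, 1, 2]

331 = 1×251 + 80
251 = 3×80 + 11
80 = 7×11 + 3
11 = 3×3 + 2
3 = 1×2 + 1
2 = 2×1 + 0  (stop)
So 331/251 = [1; 3, 7, 3, 1, 2].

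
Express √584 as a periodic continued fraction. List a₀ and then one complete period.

a₀ = ⌊√584⌋ = 24.

[24; 6, 48]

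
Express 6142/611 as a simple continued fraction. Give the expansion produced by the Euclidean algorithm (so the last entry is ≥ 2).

6142 = 10*611 + 32
611 = 19*32 + 3
32 = 10*3 + 2
3 = 1*2 + 1
2 = 2*1 + 0  (stop)
So 6142/611 = [10; 19, 10, 1, 2].

[10; 19, 10, 1, 2]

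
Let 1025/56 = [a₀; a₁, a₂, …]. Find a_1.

3

1025 = 18·56 + 17   →  a_0 = 18
56 = 3·17 + 5   →  a_1 = 3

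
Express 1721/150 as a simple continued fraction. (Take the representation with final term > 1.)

1721 = 11×150 + 71
150 = 2×71 + 8
71 = 8×8 + 7
8 = 1×7 + 1
7 = 7×1 + 0  (stop)
So 1721/150 = [11; 2, 8, 1, 7].

[11; 2, 8, 1, 7]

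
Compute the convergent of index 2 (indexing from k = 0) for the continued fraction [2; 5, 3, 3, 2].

Using pₖ = aₖpₖ₋₁ + pₖ₋₂, qₖ = aₖqₖ₋₁ + qₖ₋₂ (with p₋₁=1, p₋₂=0, q₋₁=0, q₋₂=1):
  k=0: a=2, p=2, q=1
  k=1: a=5, p=11, q=5
  k=2: a=3, p=35, q=16

35/16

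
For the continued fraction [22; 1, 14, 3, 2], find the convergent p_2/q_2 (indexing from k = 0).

Using pₖ = aₖpₖ₋₁ + pₖ₋₂, qₖ = aₖqₖ₋₁ + qₖ₋₂ (with p₋₁=1, p₋₂=0, q₋₁=0, q₋₂=1):
  k=0: a=22, p=22, q=1
  k=1: a=1, p=23, q=1
  k=2: a=14, p=344, q=15

344/15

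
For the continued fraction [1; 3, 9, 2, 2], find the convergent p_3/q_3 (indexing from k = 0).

78/59

Using pₖ = aₖpₖ₋₁ + pₖ₋₂, qₖ = aₖqₖ₋₁ + qₖ₋₂ (with p₋₁=1, p₋₂=0, q₋₁=0, q₋₂=1):
  k=0: a=1, p=1, q=1
  k=1: a=3, p=4, q=3
  k=2: a=9, p=37, q=28
  k=3: a=2, p=78, q=59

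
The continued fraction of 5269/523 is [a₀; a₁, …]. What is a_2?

5269 = 10·523 + 39   →  a_0 = 10
523 = 13·39 + 16   →  a_1 = 13
39 = 2·16 + 7   →  a_2 = 2

2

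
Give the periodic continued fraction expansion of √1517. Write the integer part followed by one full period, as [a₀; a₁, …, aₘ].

[38; 1, 18, 2, 18, 1, 76]

a₀ = ⌊√1517⌋ = 38.
With m₀=0, d₀=1 and mₖ₊₁ = dₖaₖ − mₖ, dₖ₊₁ = (n − mₖ₊₁²)/dₖ, aₖ₊₁ = ⌊(a₀+mₖ₊₁)/dₖ₊₁⌋:
  k=1: m=38, d=73, a=1
  k=2: m=35, d=4, a=18
  k=3: m=37, d=37, a=2
  k=4: m=37, d=4, a=18
  k=5: m=35, d=73, a=1
  k=6: m=38, d=1, a=76
d=1 and a=2a₀=76 at k=6, so the next step gives (m, d) = (38, 73) again — its k=1 value — and the period has length 6.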